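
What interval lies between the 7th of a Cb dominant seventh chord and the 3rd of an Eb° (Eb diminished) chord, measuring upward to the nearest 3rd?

M6

The 7th of Cb dominant seventh is Bbb; the 3rd of Eb° (Eb diminished) is Gb.
From Bbb to Gb is 9 semitones, exactly the major sixth.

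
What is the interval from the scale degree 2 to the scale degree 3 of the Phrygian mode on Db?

major second

The scale runs Db Ebb Fb Gb Ab Bbb Cb.
The scale degree 2 is Ebb and the scale degree 3 is Fb.
Counting 2 letters and 2 half steps from Ebb gives a major second.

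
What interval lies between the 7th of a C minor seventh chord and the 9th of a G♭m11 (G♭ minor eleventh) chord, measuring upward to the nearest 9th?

minor seventh

The 7th of C minor seventh is B♭; the 9th of G♭m11 (G♭ minor eleventh) is A♭.
From B♭ to A♭: 10 semitones over a seventh = minor.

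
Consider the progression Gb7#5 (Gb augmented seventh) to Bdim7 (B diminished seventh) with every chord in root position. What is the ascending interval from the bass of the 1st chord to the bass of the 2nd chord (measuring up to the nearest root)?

The roots are Gb and B.
3 letter names make it a third; at 5 semitones (a half step wider than major) the quality is augmented.

augmented third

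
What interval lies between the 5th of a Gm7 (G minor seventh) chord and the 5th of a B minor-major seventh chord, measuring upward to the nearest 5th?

major 3rd

Gm7 (G minor seventh) has D as its 5th, and B minor-major seventh has F# as its 5th.
From D to F# is 4 semitones, exactly the major third.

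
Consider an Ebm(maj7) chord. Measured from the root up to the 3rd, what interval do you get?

Ebm(maj7) is spelled Eb, Gb, Bb, D.
That puts Eb below Gb.
Eb up to Gb is 3 semitones, a half step narrower than a major third, so the interval is minor.

minor 3rd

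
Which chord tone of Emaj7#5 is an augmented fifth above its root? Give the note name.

E+maj7 (E augmented major seventh): E G♯ B♯ D♯.
The root is E. An augmented fifth above E is B♯.
B♯ is the chord's 5th.

B#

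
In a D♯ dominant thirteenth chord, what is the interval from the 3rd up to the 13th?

perfect 11th

D♯ dominant thirteenth: D♯-F𝄪-A♯-C♯-E♯-B♯.
3rd = F𝄪; 13th = B♯.
F𝄪 up to B♯ spans 11 letter names and 17 semitones — a perfect eleventh.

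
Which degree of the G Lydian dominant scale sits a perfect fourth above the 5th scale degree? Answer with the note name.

G

The scale is G A B C♯ D E F.
The 5th scale degree is D; a perfect fourth above that is G — scale degree 1.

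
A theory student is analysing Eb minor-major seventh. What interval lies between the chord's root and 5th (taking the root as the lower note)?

EbmM7 is spelled Eb Gb Bb D.
The root is Eb and the 5th is Bb.
Eb up to Bb spans 5 letter names and 7 semitones — a perfect fifth.

perfect fifth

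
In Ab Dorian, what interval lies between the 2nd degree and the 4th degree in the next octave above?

Ab dorian: Ab Bb Cb Db Eb F Gb.
So we need the interval from Bb up to Db.
Bb up to Db is 15 semitones, a half step narrower than a major tenth, so the interval is minor.

minor tenth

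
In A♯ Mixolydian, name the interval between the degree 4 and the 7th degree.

A♯ mixolydian: A♯ B♯ C𝄪 D♯ E♯ F𝄪 G♯.
Degree 4 = D♯; 7th degree = G♯.
Counting 4 letters and 5 half steps from D♯ gives a perfect fourth.

perfect 4th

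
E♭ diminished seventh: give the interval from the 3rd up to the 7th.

diminished fifth

The chord tones of E♭°7 are E♭–G♭–B𝄫–D𝄫.
The 3rd is G♭ and the 7th is D𝄫.
From G♭ to D𝄫: 6 semitones over a fifth = diminished.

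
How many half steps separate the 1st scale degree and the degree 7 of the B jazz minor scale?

The scale is B C# D E F# G# A#.
B up to A# is a major seventh — 11 semitones.

11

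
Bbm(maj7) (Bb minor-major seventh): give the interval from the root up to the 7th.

major seventh

BbmM7 is spelled Bb, Db, F, A.
The root is Bb and the 7th is A.
Bb up to A spans 7 letter names and 11 semitones — a major seventh.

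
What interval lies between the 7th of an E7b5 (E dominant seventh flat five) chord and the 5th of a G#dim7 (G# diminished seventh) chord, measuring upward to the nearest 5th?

The 7th of E7b5 (E dominant seventh flat five) is D; the 5th of G#dim7 (G# diminished seventh) is D.
Counting 1 letters and 0 half steps from D gives a perfect unison.

perfect unison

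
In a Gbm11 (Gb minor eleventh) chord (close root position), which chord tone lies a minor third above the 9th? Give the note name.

Cb

Gbm11 is spelled Gb-Bbb-Db-Fb-Ab-Cb.
The 9th is Ab. A minor third above Ab is Cb.
Cb is the chord's 11th.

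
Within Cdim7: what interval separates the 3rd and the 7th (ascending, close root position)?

C°7: C-Eb-Gb-Bbb.
The 3rd is Eb and the 7th is Bbb.
Eb up to Bbb is 6 semitones, a half step narrower than a perfect fifth, so the interval is diminished.

diminished fifth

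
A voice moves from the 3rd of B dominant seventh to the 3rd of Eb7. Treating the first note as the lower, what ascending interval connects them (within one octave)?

d4

B dominant seventh has D# as its 3rd, and Eb7 has G as its 3rd.
D# up to G is 4 semitones, a half step narrower than a perfect fourth, so the interval is diminished.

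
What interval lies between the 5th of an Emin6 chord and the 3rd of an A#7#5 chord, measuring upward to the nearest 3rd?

augmented second

The 5th of Emin6 is B; the 3rd of A#7#5 is C##.
2 letter names make it a second; at 3 semitones (a half step wider than major) the quality is augmented.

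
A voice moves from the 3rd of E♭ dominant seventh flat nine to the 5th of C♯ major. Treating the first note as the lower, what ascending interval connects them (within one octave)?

E♭ dominant seventh flat nine has G as its 3rd, and C♯ major has G♯ as its 5th.
G up to G♯ is 1 semitone, a half step wider than a perfect unison, so the interval is augmented.

augmented unison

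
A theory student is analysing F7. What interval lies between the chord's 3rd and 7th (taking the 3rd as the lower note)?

diminished fifth

Spelling the chord: F-A-C-Eb.
So we need the interval from A up to Eb.
5 letter names make it a fifth; at 6 semitones (a half step narrower than perfect) the quality is diminished.
This 3–7 tritone is the characteristic tension at the heart of the dominant sound.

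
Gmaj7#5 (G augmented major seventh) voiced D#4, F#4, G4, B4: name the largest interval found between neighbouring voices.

major third

Adjacent intervals: D#4→F#4 = minor third; F#4→G4 = minor second; G4→B4 = major third.
The largest is G4 to B4, a major third (4 semitones).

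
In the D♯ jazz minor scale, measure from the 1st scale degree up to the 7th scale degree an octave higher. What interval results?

major fourteenth

The scale runs D♯ E♯ F♯ G♯ A♯ B♯ C𝄪.
That puts D♯ below C𝄪.
D♯ up to C𝄪 spans 14 letter names and 23 semitones — a major fourteenth.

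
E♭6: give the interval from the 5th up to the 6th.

The chord tones of E♭6 (E♭ major sixth) are E♭ G B♭ C.
5th = B♭; 6th = C.
From B♭ to C is 2 semitones, exactly the major second.

major 2nd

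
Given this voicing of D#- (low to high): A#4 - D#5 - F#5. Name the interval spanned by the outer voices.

m6

The outer voices are A#4 and F#5.
6 letter names make it a sixth; at 8 semitones (a half step narrower than major) the quality is minor.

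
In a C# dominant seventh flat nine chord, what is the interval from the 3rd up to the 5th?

minor third

Spelling the chord: C#, E#, G#, B, D.
3rd = E#; 5th = G#.
From E# to G#: 3 semitones over a third = minor.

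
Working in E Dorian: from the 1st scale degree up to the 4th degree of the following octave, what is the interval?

E dorian: E F# G A B C# D.
So we need the interval from E up to A.
Counting 11 letters and 17 half steps from E gives a perfect eleventh.

perfect 11th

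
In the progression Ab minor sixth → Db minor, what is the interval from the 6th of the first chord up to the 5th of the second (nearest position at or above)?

Ab minor sixth has F as its 6th, and Db minor has Ab as its 5th.
From F to Ab: 3 semitones over a third = minor.

minor third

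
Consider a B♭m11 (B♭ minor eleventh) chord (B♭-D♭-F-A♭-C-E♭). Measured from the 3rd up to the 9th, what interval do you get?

major seventh

The 3rd is D♭ and the 9th is C.
Counting 7 letters and 11 half steps from D♭ gives a major seventh.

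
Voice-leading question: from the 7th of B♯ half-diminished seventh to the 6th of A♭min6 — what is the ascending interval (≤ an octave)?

The 7th of B♯ half-diminished seventh is A♯; the 6th of A♭min6 is F.
A♯ up to F is 7 semitones, a whole step narrower than a major sixth, so the interval is diminished.

diminished 6th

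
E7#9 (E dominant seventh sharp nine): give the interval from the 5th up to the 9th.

E dominant seventh sharp nine is spelled E–G#–B–D–F##.
So we need the interval from B up to F##.
5 letter names make it a fifth; at 8 semitones (a half step wider than perfect) the quality is augmented.

augmented fifth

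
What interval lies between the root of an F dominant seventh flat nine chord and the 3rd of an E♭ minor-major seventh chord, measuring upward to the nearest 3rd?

minor 2nd

F dominant seventh flat nine has F as its root, and E♭ minor-major seventh has G♭ as its 3rd.
From F to G♭: 1 semitone over a second = minor.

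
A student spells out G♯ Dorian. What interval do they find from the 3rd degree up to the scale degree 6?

augmented fourth

The scale runs G♯ A♯ B C♯ D♯ E♯ F♯.
The 3rd degree is B and the 6th degree is E♯.
From B to E♯: 6 semitones over a fourth = augmented.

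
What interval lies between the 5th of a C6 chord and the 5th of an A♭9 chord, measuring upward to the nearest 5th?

minor 6th

C6 has G as its 5th, and A♭9 has E♭ as its 5th.
From G to E♭: 8 semitones over a sixth = minor.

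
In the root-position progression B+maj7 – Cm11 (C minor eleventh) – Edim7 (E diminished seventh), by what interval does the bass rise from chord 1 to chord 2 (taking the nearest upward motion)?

minor second

The roots are B and C.
B up to C is 1 semitone, a half step narrower than a major second, so the interval is minor.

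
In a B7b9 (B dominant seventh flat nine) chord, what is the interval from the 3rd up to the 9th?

The chord tones of B7b9 (B dominant seventh flat nine) are B D# F# A C.
The 3rd is D# and the 9th is C.
7 letter names make it a seventh; at 9 semitones (a whole step narrower than major) the quality is diminished.

diminished 7th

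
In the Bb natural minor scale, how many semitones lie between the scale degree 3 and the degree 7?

The scale is Bb C Db Eb F Gb Ab.
Db up to Ab is a perfect fifth — 7 semitones.

7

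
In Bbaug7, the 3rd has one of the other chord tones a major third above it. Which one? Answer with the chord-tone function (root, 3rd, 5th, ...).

5th

Bb augmented seventh: Bb–D–F#–Ab.
The 3rd is D. A major third above D is F#.
F# is the chord's 5th.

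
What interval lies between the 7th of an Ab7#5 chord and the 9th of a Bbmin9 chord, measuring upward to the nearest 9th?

augmented fourth

The 7th of Ab7#5 is Gb; the 9th of Bbmin9 is C.
Gb up to C is 6 semitones, a half step wider than a perfect fourth, so the interval is augmented.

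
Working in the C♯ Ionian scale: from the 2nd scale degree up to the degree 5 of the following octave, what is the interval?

C♯ major: C♯ D♯ E♯ F♯ G♯ A♯ B♯.
2nd scale degree = D♯; 5th degree (up an octave) = G♯.
From D♯ to G♯ is 17 semitones, exactly the perfect eleventh.

perfect eleventh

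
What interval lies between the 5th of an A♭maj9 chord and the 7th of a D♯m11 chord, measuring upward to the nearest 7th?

The 5th of A♭maj9 is E♭; the 7th of D♯m11 is C♯.
From E♭ to C♯: 10 semitones over a sixth = augmented.

A6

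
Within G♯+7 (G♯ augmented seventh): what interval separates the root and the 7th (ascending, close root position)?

G♯ augmented seventh is spelled G♯ B♯ D𝄪 F♯.
Root = G♯; 7th = F♯.
From G♯ to F♯: 10 semitones over a seventh = minor.

minor seventh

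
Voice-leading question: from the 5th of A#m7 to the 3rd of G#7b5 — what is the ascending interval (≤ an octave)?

The 5th of A#m7 is E#; the 3rd of G#7b5 is B#.
From E# to B# is 7 semitones, exactly the perfect fifth.

P5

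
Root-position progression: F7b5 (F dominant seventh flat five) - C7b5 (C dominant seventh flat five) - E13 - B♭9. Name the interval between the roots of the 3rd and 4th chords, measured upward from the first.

The roots are E and B♭.
5 letter names make it a fifth; at 6 semitones (a half step narrower than perfect) the quality is diminished.

diminished fifth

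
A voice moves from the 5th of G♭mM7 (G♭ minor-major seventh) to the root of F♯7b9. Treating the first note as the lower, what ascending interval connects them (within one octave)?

G♭mM7 (G♭ minor-major seventh) has D♭ as its 5th, and F♯7b9 has F♯ as its root.
D♭ up to F♯ is 5 semitones, a half step wider than a major third, so the interval is augmented.

augmented 3rd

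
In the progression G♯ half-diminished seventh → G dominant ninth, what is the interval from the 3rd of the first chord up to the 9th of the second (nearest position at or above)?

m7

The 3rd of G♯ half-diminished seventh is B; the 9th of G dominant ninth is A.
7 letter names make it a seventh; at 10 semitones (a half step narrower than major) the quality is minor.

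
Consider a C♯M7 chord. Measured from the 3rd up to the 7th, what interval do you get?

perfect fifth

C♯Δ7 (C♯ major seventh): C♯, E♯, G♯, B♯.
The 3rd is E♯ and the 7th is B♯.
From E♯ to B♯ is 7 semitones, exactly the perfect fifth.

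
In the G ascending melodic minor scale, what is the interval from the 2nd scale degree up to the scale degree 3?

minor second

The scale runs G A Bb C D E F#.
2nd scale degree = A; 3rd scale degree = Bb.
2 letter names make it a second; at 1 semitone (a half step narrower than major) the quality is minor.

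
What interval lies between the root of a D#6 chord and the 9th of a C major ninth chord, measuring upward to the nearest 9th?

diminished octave

D#6 has D# as its root, and C major ninth has D as its 9th.
D# up to D is 11 semitones, a half step narrower than a perfect octave, so the interval is diminished.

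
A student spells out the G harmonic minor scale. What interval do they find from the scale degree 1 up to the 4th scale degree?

Spelling the G harmonic minor scale: G A Bb C D Eb F#.
Scale degree 1 = G; scale degree 4 = C.
G up to C spans 4 letter names and 5 semitones — a perfect fourth.

P4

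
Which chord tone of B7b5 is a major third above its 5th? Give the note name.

Spelling the chord: B–D#–F–A.
The 5th is F. A major third above F is A.
A is the chord's 7th.

A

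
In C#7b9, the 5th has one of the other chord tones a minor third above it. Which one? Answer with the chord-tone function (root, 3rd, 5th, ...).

The chord tones of C# dominant seventh flat nine are C#-E#-G#-B-D.
The 5th is G#. A minor third above G# is B.
B is the chord's 7th.

7th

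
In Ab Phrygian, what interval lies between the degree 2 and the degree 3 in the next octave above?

major ninth

The scale runs Ab Bbb Cb Db Eb Fb Gb.
The degree 2 is Bbb and the degree 3 (up an octave) is Cb.
From Bbb to Cb is 14 semitones, exactly the major ninth.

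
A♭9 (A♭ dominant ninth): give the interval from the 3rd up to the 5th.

A♭9: A♭ C E♭ G♭ B♭.
So we need the interval from C up to E♭.
3 letter names make it a third; at 3 semitones (a half step narrower than major) the quality is minor.

m3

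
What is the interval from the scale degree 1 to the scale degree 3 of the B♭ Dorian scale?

The scale runs B♭ C D♭ E♭ F G A♭.
That puts B♭ below D♭.
From B♭ to D♭: 3 semitones over a third = minor.

minor third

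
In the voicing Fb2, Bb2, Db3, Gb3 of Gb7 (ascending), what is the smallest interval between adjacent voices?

m3

Adjacent intervals: Fb2→Bb2 = augmented fourth; Bb2→Db3 = minor third; Db3→Gb3 = perfect fourth.
The smallest is Bb2 to Db3, a minor third (3 semitones).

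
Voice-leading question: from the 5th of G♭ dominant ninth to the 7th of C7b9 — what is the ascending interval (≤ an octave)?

The 5th of G♭ dominant ninth is D♭; the 7th of C7b9 is B♭.
From D♭ to B♭ is 9 semitones, exactly the major sixth.

major sixth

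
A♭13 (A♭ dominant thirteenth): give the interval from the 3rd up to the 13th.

A♭13 (A♭ dominant thirteenth) is spelled A♭, C, E♭, G♭, B♭, F.
The 3rd is C and the 13th is F.
Counting 11 letters and 17 half steps from C gives a perfect eleventh.

perfect 11th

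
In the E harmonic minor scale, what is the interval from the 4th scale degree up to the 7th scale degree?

E harmonic minor: E F# G A B C D#.
4th scale degree = A; scale degree 7 = D#.
A up to D# is 6 semitones, a half step wider than a perfect fourth, so the interval is augmented.

A4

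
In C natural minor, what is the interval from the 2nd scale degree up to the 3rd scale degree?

C natural minor: C D Eb F G Ab Bb.
So we need the interval from D up to Eb.
From D to Eb: 1 semitone over a second = minor.

m2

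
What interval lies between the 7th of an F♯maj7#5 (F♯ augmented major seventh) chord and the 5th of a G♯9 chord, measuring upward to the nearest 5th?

minor seventh

The 7th of F♯maj7#5 (F♯ augmented major seventh) is E♯; the 5th of G♯9 is D♯.
From E♯ to D♯: 10 semitones over a seventh = minor.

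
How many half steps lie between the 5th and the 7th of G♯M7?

4

Spelling the chord: G♯–B♯–D♯–F𝄪.
D♯ to F𝄪 is a major third: 4 semitones.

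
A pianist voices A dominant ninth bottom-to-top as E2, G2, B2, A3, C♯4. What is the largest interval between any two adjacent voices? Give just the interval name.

minor seventh

Adjacent intervals: E2→G2 = minor third; G2→B2 = major third; B2→A3 = minor seventh; A3→C♯4 = major third.
The largest is B2 to A3, a minor seventh (10 semitones).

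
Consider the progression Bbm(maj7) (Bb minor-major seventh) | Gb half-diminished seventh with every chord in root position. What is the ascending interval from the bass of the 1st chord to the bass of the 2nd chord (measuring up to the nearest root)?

minor 6th

The roots are Bb and Gb.
6 letter names make it a sixth; at 8 semitones (a half step narrower than major) the quality is minor.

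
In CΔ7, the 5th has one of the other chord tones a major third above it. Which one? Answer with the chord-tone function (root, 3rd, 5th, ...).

7th

Spelling the chord: C, E, G, B.
The 5th is G. A major third above G is B.
B is the chord's 7th.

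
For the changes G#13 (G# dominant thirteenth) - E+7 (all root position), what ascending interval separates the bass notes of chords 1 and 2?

The roots are G# and E.
6 letter names make it a sixth; at 8 semitones (a half step narrower than major) the quality is minor.

minor sixth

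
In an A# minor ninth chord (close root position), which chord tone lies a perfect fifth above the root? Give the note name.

E#

Spelling the chord: A#–C#–E#–G#–B#.
The root is A#. A perfect fifth above A# is E#.
E# is the chord's 5th.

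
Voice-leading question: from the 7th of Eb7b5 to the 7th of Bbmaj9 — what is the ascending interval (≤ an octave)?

augmented 5th

The 7th of Eb7b5 is Db; the 7th of Bbmaj9 is A.
From Db to A: 8 semitones over a fifth = augmented.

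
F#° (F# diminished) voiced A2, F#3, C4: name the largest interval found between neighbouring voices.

major sixth

Adjacent intervals: A2→F#3 = major sixth; F#3→C4 = diminished fifth.
The largest is A2 to F#3, a major sixth (9 semitones).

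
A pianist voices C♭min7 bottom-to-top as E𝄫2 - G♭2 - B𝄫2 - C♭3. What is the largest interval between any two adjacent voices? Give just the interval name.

major third

Adjacent intervals: E𝄫2→G♭2 = major third; G♭2→B𝄫2 = minor third; B𝄫2→C♭3 = major second.
The largest is E𝄫2 to G♭2, a major third (4 semitones).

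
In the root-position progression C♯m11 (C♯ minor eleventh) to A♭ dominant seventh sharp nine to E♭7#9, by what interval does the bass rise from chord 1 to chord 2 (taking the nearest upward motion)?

diminished sixth

The roots are C♯ and A♭.
6 letter names make it a sixth; at 7 semitones (a whole step narrower than major) the quality is diminished.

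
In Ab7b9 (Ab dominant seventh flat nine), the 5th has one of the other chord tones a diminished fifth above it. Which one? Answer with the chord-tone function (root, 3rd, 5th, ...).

9th

Ab7b9 (Ab dominant seventh flat nine): Ab–C–Eb–Gb–Bbb.
The 5th is Eb. A diminished fifth above Eb is Bbb.
Bbb is the chord's 9th.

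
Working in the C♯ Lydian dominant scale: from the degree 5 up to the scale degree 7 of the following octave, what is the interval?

minor 10th

C♯ lydian dominant: C♯ D♯ E♯ F𝄪 G♯ A♯ B.
The degree 5 is G♯ and the 7th scale degree (up an octave) is B.
From G♯ to B: 15 semitones over a tenth = minor.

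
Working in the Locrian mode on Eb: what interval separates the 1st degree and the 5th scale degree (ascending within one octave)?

diminished fifth

The scale runs Eb Fb Gb Ab Bbb Cb Db.
1st degree = Eb; scale degree 5 = Bbb.
5 letter names make it a fifth; at 6 semitones (a half step narrower than perfect) the quality is diminished.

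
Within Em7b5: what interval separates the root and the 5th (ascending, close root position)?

diminished fifth

Eø: E, G, Bb, D.
The root is E and the 5th is Bb.
5 letter names make it a fifth; at 6 semitones (a half step narrower than perfect) the quality is diminished.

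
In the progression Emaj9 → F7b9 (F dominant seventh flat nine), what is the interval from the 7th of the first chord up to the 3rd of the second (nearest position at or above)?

Emaj9 has D♯ as its 7th, and F7b9 (F dominant seventh flat nine) has A as its 3rd.
From D♯ to A: 6 semitones over a fifth = diminished.

diminished fifth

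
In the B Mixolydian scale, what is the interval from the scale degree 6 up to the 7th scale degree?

minor second

B mixolydian: B C# D# E F# G# A.
So we need the interval from G# up to A.
2 letter names make it a second; at 1 semitone (a half step narrower than major) the quality is minor.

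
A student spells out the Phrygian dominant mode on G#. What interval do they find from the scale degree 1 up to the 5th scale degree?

P5

G# phrygian dominant: G# A B# C# D# E F#.
Scale degree 1 = G#; 5th degree = D#.
Counting 5 letters and 7 half steps from G# gives a perfect fifth.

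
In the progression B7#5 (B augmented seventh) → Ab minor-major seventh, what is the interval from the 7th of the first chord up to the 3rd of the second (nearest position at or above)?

diminished 3rd

The 7th of B7#5 (B augmented seventh) is A; the 3rd of Ab minor-major seventh is Cb.
A up to Cb is 2 semitones, a whole step narrower than a major third, so the interval is diminished.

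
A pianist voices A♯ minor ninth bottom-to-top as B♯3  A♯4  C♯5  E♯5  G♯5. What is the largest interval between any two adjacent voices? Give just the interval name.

Adjacent intervals: B♯3→A♯4 = minor seventh; A♯4→C♯5 = minor third; C♯5→E♯5 = major third; E♯5→G♯5 = minor third.
The largest is B♯3 to A♯4, a minor seventh (10 semitones).

minor seventh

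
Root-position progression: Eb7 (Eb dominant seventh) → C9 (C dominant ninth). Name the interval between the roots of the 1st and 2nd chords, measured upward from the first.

The roots are Eb and C.
From Eb to C is 9 semitones, exactly the major sixth.

major sixth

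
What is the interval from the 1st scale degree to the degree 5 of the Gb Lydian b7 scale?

perfect fifth

Gb lydian dominant: Gb Ab Bb C Db Eb Fb.
That puts Gb below Db.
Counting 5 letters and 7 half steps from Gb gives a perfect fifth.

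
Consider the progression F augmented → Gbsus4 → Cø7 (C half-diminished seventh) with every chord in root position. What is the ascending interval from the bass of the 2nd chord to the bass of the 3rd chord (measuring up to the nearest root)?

augmented fourth

The roots are Gb and C.
From Gb to C: 6 semitones over a fourth = augmented.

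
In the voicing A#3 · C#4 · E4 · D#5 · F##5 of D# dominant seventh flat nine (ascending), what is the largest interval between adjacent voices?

Adjacent intervals: A#3→C#4 = minor third; C#4→E4 = minor third; E4→D#5 = major seventh; D#5→F##5 = major third.
The largest is E4 to D#5, a major seventh (11 semitones).

M7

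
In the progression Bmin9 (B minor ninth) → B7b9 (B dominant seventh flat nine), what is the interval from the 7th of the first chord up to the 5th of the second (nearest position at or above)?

The 7th of Bmin9 (B minor ninth) is A; the 5th of B7b9 (B dominant seventh flat nine) is F#.
Counting 6 letters and 9 half steps from A gives a major sixth.

major sixth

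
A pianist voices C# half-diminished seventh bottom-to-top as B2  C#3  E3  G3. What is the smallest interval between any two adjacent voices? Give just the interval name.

major second

Adjacent intervals: B2→C#3 = major second; C#3→E3 = minor third; E3→G3 = minor third.
The smallest is B2 to C#3, a major second (2 semitones).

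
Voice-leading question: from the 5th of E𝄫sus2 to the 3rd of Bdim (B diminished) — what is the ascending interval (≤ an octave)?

The 5th of E𝄫sus2 is B𝄫; the 3rd of Bdim (B diminished) is D.
From B𝄫 to D: 5 semitones over a third = augmented.

augmented third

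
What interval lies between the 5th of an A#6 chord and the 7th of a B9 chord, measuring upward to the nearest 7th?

diminished fourth

The 5th of A#6 is E#; the 7th of B9 is A.
From E# to A: 4 semitones over a fourth = diminished.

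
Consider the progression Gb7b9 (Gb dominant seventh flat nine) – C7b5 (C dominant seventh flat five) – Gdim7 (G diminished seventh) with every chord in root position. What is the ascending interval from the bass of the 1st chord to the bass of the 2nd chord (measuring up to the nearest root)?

The roots are Gb and C.
Gb up to C is 6 semitones, a half step wider than a perfect fourth, so the interval is augmented.

augmented fourth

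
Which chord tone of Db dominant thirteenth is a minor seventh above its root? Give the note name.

Cb

Spelling the chord: Db-F-Ab-Cb-Eb-Bb.
The root is Db. A minor seventh above Db is Cb.
Cb is the chord's 7th.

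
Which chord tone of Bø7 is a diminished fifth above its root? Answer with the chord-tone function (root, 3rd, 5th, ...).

5th

Spelling the chord: B D F A.
The root is B. A diminished fifth above B is F.
F is the chord's 5th.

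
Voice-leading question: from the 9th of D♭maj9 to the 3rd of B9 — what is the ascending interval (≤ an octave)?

augmented seventh

The 9th of D♭maj9 is E♭; the 3rd of B9 is D♯.
7 letter names make it a seventh; at 12 semitones (a half step wider than major) the quality is augmented.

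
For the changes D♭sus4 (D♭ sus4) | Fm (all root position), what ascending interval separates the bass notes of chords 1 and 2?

The roots are D♭ and F.
From D♭ to F is 4 semitones, exactly the major third.

major 3rd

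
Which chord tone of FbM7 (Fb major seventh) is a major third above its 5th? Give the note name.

Eb

Fbmaj7 (Fb major seventh): Fb–Ab–Cb–Eb.
The 5th is Cb. A major third above Cb is Eb.
Eb is the chord's 7th.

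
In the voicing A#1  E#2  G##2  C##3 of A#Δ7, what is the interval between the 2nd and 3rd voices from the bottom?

major 3rd

Those voices are E#2 and G##2.
E# up to G## spans 3 letter names and 4 semitones — a major third.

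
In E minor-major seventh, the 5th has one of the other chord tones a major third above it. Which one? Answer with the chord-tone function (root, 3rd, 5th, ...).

Spelling the chord: E–G–B–D#.
The 5th is B. A major third above B is D#.
D# is the chord's 7th.

7th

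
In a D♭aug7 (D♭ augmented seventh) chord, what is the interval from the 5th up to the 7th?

The chord tones of D♭aug7 (D♭ augmented seventh) are D♭, F, A, C♭.
That puts A below C♭.
3 letter names make it a third; at 2 semitones (a whole step narrower than major) the quality is diminished.

d3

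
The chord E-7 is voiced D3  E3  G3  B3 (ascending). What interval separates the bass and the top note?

M6

The outer voices are D3 and B3.
Counting 6 letters and 9 half steps from D gives a major sixth.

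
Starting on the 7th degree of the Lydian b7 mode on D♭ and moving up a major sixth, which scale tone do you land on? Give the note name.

The scale is D♭ E♭ F G A♭ B♭ C♭.
The 7th degree is C♭; a major sixth above that is A♭ — scale degree 5.

Ab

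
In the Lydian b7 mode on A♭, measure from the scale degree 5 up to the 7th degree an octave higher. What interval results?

minor tenth

The scale runs A♭ B♭ C D E♭ F G♭.
The scale degree 5 is E♭ and the 7th scale degree (up an octave) is G♭.
10 letter names make it a tenth; at 15 semitones (a half step narrower than major) the quality is minor.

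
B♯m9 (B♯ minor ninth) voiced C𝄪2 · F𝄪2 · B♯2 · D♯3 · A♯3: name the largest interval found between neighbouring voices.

Adjacent intervals: C𝄪2→F𝄪2 = perfect fourth; F𝄪2→B♯2 = perfect fourth; B♯2→D♯3 = minor third; D♯3→A♯3 = perfect fifth.
The largest is D♯3 to A♯3, a perfect fifth (7 semitones).

perfect fifth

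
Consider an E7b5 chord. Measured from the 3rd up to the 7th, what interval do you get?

E7b5 (E dominant seventh flat five) is spelled E, G♯, B♭, D.
3rd = G♯; 7th = D.
5 letter names make it a fifth; at 6 semitones (a half step narrower than perfect) the quality is diminished.

diminished fifth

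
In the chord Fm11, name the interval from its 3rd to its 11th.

F minor eleventh is spelled F–Ab–C–Eb–G–Bb.
The 3rd is Ab and the 11th is Bb.
From Ab to Bb is 14 semitones, exactly the major ninth.

M9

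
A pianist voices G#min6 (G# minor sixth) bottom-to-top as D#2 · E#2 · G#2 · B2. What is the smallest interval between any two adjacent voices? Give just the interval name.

major 2nd

Adjacent intervals: D#2→E#2 = major second; E#2→G#2 = minor third; G#2→B2 = minor third.
The smallest is D#2 to E#2, a major second (2 semitones).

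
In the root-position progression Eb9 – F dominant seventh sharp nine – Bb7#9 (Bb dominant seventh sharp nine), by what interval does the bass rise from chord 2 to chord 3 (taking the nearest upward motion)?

perfect fourth

The roots are F and Bb.
From F to Bb is 5 semitones, exactly the perfect fourth.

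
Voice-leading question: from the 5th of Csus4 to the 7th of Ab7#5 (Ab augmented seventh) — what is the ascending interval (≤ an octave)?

diminished 8th

Csus4 has G as its 5th, and Ab7#5 (Ab augmented seventh) has Gb as its 7th.
8 letter names make it an octave; at 11 semitones (a half step narrower than perfect) the quality is diminished.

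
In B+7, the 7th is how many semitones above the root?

Spelling the chord: B D# F## A.
B to A is a minor seventh: 10 semitones.

10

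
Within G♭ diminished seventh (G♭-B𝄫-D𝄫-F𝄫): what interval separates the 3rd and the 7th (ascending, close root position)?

So we need the interval from B𝄫 up to F𝄫.
5 letter names make it a fifth; at 6 semitones (a half step narrower than perfect) the quality is diminished.

diminished fifth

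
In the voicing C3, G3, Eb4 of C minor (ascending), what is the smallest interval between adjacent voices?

Adjacent intervals: C3→G3 = perfect fifth; G3→Eb4 = minor sixth.
The smallest is C3 to G3, a perfect fifth (7 semitones).

P5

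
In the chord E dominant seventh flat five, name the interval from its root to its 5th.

diminished fifth

E7b5: E–G#–Bb–D.
The root is E and the 5th is Bb.
E up to Bb is 6 semitones, a half step narrower than a perfect fifth, so the interval is diminished.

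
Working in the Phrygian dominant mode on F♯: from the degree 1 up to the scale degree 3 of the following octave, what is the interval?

M10

The scale runs F♯ G A♯ B C♯ D E.
The degree 1 is F♯ and the degree 3 (up an octave) is A♯.
From F♯ to A♯ is 16 semitones, exactly the major tenth.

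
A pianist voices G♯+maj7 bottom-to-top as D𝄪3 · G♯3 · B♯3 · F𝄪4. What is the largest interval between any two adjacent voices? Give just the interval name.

Adjacent intervals: D𝄪3→G♯3 = diminished fourth; G♯3→B♯3 = major third; B♯3→F𝄪4 = perfect fifth.
The largest is B♯3 to F𝄪4, a perfect fifth (7 semitones).

perfect fifth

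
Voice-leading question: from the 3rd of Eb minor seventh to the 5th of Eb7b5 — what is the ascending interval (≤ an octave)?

The 3rd of Eb minor seventh is Gb; the 5th of Eb7b5 is Bbb.
3 letter names make it a third; at 3 semitones (a half step narrower than major) the quality is minor.

minor 3rd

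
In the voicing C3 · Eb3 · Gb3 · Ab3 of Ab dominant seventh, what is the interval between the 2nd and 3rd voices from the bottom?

Those voices are Eb3 and Gb3.
Eb up to Gb is 3 semitones, a half step narrower than a major third, so the interval is minor.

minor third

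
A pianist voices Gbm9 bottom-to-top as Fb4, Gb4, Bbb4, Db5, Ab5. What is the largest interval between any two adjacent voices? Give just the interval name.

Adjacent intervals: Fb4→Gb4 = major second; Gb4→Bbb4 = minor third; Bbb4→Db5 = major third; Db5→Ab5 = perfect fifth.
The largest is Db5 to Ab5, a perfect fifth (7 semitones).

P5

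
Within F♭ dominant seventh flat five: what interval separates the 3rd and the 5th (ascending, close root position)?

diminished third

Spelling the chord: F♭-A♭-C𝄫-E𝄫.
That puts A♭ below C𝄫.
3 letter names make it a third; at 2 semitones (a whole step narrower than major) the quality is diminished.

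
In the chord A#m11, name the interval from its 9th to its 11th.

minor third

The chord tones of A#m11 are A# C# E# G# B# D#.
That puts B# below D#.
B# up to D# is 3 semitones, a half step narrower than a major third, so the interval is minor.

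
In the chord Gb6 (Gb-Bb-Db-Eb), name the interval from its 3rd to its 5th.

m3

That puts Bb below Db.
From Bb to Db: 3 semitones over a third = minor.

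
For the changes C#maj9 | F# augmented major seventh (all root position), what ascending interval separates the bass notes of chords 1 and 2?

The roots are C# and F#.
From C# to F# is 5 semitones, exactly the perfect fourth.

perfect 4th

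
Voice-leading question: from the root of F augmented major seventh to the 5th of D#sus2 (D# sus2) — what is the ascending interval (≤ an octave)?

augmented third

The root of F augmented major seventh is F; the 5th of D#sus2 (D# sus2) is A#.
From F to A#: 5 semitones over a third = augmented.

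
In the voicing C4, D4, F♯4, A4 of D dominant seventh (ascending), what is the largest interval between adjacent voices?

major third

Adjacent intervals: C4→D4 = major second; D4→F♯4 = major third; F♯4→A4 = minor third.
The largest is D4 to F♯4, a major third (4 semitones).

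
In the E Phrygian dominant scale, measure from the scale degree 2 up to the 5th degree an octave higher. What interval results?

The scale runs E F G♯ A B C D.
So we need the interval from F up to B.
11 letter names make it an eleventh; at 18 semitones (a half step wider than perfect) the quality is augmented.

A11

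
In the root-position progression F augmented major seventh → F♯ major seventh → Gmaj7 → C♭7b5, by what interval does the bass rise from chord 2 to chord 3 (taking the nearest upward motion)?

The roots are F♯ and G.
F♯ up to G is 1 semitone, a half step narrower than a major second, so the interval is minor.

minor second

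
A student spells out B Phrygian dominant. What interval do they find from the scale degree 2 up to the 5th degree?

augmented fourth

Spelling B Phrygian dominant: B C D# E F# G A.
The scale degree 2 is C and the scale degree 5 is F#.
From C to F#: 6 semitones over a fourth = augmented.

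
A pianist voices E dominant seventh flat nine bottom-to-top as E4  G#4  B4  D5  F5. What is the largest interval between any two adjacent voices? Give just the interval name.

Adjacent intervals: E4→G#4 = major third; G#4→B4 = minor third; B4→D5 = minor third; D5→F5 = minor third.
The largest is E4 to G#4, a major third (4 semitones).

major third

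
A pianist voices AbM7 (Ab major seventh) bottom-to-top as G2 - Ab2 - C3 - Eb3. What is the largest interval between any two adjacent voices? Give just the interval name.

major 3rd

Adjacent intervals: G2→Ab2 = minor second; Ab2→C3 = major third; C3→Eb3 = minor third.
The largest is Ab2 to C3, a major third (4 semitones).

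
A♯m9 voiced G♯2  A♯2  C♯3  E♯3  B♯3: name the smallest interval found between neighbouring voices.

Adjacent intervals: G♯2→A♯2 = major second; A♯2→C♯3 = minor third; C♯3→E♯3 = major third; E♯3→B♯3 = perfect fifth.
The smallest is G♯2 to A♯2, a major second (2 semitones).

major second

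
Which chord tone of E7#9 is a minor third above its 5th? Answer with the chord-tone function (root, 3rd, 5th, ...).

7th

E7#9 is spelled E G# B D F##.
The 5th is B. A minor third above B is D.
D is the chord's 7th.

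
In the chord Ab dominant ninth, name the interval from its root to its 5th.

perfect 5th

Ab9 is spelled Ab C Eb Gb Bb.
Root = Ab; 5th = Eb.
From Ab to Eb is 7 semitones, exactly the perfect fifth.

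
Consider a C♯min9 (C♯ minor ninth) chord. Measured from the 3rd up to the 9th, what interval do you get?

major 7th

Spelling the chord: C♯-E-G♯-B-D♯.
The 3rd is E and the 9th is D♯.
From E to D♯ is 11 semitones, exactly the major seventh.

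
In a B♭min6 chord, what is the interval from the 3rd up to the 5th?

major third

B♭min6: B♭, D♭, F, G.
3rd = D♭; 5th = F.
Counting 3 letters and 4 half steps from D♭ gives a major third.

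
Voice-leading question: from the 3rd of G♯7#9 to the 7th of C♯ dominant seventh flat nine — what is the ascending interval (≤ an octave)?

d8

The 3rd of G♯7#9 is B♯; the 7th of C♯ dominant seventh flat nine is B.
From B♯ to B: 11 semitones over an octave = diminished.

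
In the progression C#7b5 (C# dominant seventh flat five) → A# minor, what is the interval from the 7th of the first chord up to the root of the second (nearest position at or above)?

The 7th of C#7b5 (C# dominant seventh flat five) is B; the root of A# minor is A#.
From B to A# is 11 semitones, exactly the major seventh.

major 7th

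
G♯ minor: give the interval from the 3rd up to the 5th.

G♯m (G♯ minor): G♯ B D♯.
That puts B below D♯.
Counting 3 letters and 4 half steps from B gives a major third.

major third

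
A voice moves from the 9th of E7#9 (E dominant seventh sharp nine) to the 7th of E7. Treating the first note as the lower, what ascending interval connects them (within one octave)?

E7#9 (E dominant seventh sharp nine) has F## as its 9th, and E7 has D as its 7th.
F## up to D is 7 semitones, a whole step narrower than a major sixth, so the interval is diminished.

diminished sixth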